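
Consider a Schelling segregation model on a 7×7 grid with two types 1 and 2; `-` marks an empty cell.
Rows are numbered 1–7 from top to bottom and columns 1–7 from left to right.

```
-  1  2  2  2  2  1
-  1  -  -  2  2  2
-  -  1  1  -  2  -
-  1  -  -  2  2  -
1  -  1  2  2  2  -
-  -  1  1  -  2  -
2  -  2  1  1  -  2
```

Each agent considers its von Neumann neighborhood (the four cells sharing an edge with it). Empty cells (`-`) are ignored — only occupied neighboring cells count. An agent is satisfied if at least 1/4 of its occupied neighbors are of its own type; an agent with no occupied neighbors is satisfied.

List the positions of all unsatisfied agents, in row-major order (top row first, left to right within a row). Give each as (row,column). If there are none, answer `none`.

(1,2)1 1/2 satisfied
(1,3)2 1/2 satisfied
(1,4)2 2/2 satisfied
(1,5)2 3/3 satisfied
(1,6)2 2/3 satisfied
(1,7)1 0/2 not
(2,2)1 1/1 satisfied
(2,5)2 2/2 satisfied
(2,6)2 4/4 satisfied
(2,7)2 1/2 satisfied
(3,3)1 1/1 satisfied
(3,4)1 1/1 satisfied
(3,6)2 2/2 satisfied
(4,2)1 0/0 satisfied
(4,5)2 2/2 satisfied
(4,6)2 3/3 satisfied
(5,1)1 0/0 satisfied
(5,3)1 1/2 satisfied
(5,4)2 1/3 satisfied
(5,5)2 3/3 satisfied
(5,6)2 3/3 satisfied
(6,3)1 2/3 satisfied
(6,4)1 2/3 satisfied
(6,6)2 1/1 satisfied
(7,1)2 0/0 satisfied
(7,3)2 0/2 not
(7,4)1 2/3 satisfied
(7,5)1 1/1 satisfied
(7,7)2 0/0 satisfied

(1,7), (7,3)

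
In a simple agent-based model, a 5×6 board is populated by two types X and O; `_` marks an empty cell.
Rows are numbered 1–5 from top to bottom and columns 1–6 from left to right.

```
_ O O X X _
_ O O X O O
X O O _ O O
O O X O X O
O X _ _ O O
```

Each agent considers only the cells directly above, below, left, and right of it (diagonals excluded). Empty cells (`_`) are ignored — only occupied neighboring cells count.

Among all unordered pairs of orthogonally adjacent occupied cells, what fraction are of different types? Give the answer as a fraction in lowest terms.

Scan each occupied cell's neighbors to the right and below so each pair is counted once.
Row 1: O(1,2)–O(1,3)= O(1,2)–O(2,2)= O(1,3)–X(1,4)≠ O(1,3)–O(2,3)= X(1,4)–X(1,5)= X(1,4)–X(2,4)= X(1,5)–O(2,5)≠  → 2/7 unlike.
Row 2: O(2,2)–O(2,3)= O(2,2)–O(3,2)= O(2,3)–X(2,4)≠ O(2,3)–O(3,3)= X(2,4)–O(2,5)≠ O(2,5)–O(2,6)= O(2,5)–O(3,5)= O(2,6)–O(3,6)=  → 2/8 unlike.
Row 3: X(3,1)–O(3,2)≠ X(3,1)–O(4,1)≠ O(3,2)–O(3,3)= O(3,2)–O(4,2)= O(3,3)–X(4,3)≠ O(3,5)–O(3,6)= O(3,5)–X(4,5)≠ O(3,6)–O(4,6)=  → 4/8 unlike.
Row 4: O(4,1)–O(4,2)= O(4,1)–O(5,1)= O(4,2)–X(4,3)≠ O(4,2)–X(5,2)≠ X(4,3)–O(4,4)≠ O(4,4)–X(4,5)≠ X(4,5)–O(4,6)≠ X(4,5)–O(5,5)≠ O(4,6)–O(5,6)=  → 6/9 unlike.
Row 5: O(5,1)–X(5,2)≠ O(5,5)–O(5,6)=  → 1/2 unlike.
Total adjacent occupied pairs: 34; unlike-type pairs: 15.
15/34 is already in lowest terms.

15/34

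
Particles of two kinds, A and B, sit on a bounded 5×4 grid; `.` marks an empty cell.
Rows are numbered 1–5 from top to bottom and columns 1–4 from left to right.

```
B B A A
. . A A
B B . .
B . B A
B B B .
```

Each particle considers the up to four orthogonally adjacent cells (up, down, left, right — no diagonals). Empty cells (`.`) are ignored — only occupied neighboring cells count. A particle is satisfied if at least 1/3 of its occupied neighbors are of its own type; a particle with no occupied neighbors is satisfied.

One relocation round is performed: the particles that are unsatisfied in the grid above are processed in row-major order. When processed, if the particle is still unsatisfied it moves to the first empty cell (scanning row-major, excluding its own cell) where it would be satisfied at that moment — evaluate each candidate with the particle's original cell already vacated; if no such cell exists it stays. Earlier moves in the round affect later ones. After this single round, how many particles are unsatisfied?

Initially unsatisfied (in order): (4,4).
  (4,4) → (2,2).
Resulting grid:
B B A A
. A A A
B B . .
B . B .
B B B .
All satisfied now.

0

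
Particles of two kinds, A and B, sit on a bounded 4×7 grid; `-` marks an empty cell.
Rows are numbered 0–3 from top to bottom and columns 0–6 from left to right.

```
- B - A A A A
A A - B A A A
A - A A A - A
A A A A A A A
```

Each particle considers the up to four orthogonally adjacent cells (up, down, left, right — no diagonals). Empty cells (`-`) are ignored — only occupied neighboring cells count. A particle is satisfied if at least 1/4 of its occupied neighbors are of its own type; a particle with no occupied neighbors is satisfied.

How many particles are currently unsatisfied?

Row 0: (0,1)B 0/1 not · (0,3)A 1/2 satisfied · (0,4)A 3/3 satisfied · (0,5)A 3/3 satisfied · (0,6)A 2/2 satisfied
Row 1: (1,0)A 2/2 satisfied · (1,1)A 1/2 satisfied · (1,3)B 0/3 not · (1,4)A 3/4 satisfied · (1,5)A 3/3 satisfied · (1,6)A 3/3 satisfied
Row 2: (2,0)A 2/2 satisfied · (2,2)A 2/2 satisfied · (2,3)A 3/4 satisfied · (2,4)A 3/3 satisfied · (2,6)A 2/2 satisfied
Row 3: (3,0)A 2/2 satisfied · (3,1)A 2/2 satisfied · (3,2)A 3/3 satisfied · (3,3)A 3/3 satisfied · (3,4)A 3/3 satisfied · (3,5)A 2/2 satisfied · (3,6)A 2/2 satisfied
Unsatisfied: (0,1), (1,3) — 2 in total.

2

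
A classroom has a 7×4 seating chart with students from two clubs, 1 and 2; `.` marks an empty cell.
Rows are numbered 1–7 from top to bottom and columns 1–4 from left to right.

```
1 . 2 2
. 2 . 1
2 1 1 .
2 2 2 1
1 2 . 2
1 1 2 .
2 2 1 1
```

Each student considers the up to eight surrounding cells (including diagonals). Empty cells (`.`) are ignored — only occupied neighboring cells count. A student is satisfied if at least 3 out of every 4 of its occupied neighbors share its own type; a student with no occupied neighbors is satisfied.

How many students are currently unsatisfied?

Row 1: (1,1)1 0/1 unhappy · (1,3)2 2/3 unhappy · (1,4)2 1/2 unhappy
Row 2: (2,2)2 2/5 unhappy · (2,4)1 1/3 unhappy
Row 3: (3,1)2 3/4 ok · (3,2)1 1/6 unhappy · (3,3)1 3/6 unhappy
Row 4: (4,1)2 3/5 unhappy · (4,2)2 4/7 unhappy · (4,3)2 3/6 unhappy · (4,4)1 1/3 unhappy
Row 5: (5,1)1 2/5 unhappy · (5,2)2 4/7 unhappy · (5,4)2 2/3 unhappy
Row 6: (6,1)1 2/5 unhappy · (6,2)1 3/7 unhappy · (6,3)2 3/6 unhappy
Row 7: (7,1)2 1/3 unhappy · (7,2)2 2/5 unhappy · (7,3)1 2/4 unhappy · (7,4)1 1/2 unhappy
Unsatisfied: (1,1), (1,3), (1,4), (2,2), (2,4), (3,2), (3,3), (4,1), (4,2), (4,3), (4,4), (5,1), (5,2), (5,4), (6,1), (6,2), (6,3), (7,1), (7,2), (7,3), (7,4) — 21 in total.

21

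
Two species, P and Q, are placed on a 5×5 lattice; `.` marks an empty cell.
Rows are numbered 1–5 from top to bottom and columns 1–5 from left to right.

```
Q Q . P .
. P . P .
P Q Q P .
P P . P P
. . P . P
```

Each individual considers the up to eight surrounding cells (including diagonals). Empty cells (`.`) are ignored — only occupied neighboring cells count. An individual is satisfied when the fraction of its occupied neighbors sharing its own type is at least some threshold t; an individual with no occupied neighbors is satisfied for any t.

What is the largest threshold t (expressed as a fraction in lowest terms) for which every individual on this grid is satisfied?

Row 1: (1,1)Q 1/2 · (1,2)Q 1/2 · (1,4)P 1/1
Row 2: (2,2)P 1/5 · (2,4)P 2/3
Row 3: (3,1)P 3/4 · (3,2)Q 1/5 · (3,3)Q 1/6 · (3,4)P 3/4
Row 4: (4,1)P 2/3 · (4,2)P 3/5 · (4,4)P 4/5 · (4,5)P 3/3
Row 5: (5,3)P 2/2 · (5,5)P 2/2
The smallest same-type fraction is 1/6 at (3,3), which reduces to 1/6. Any threshold above that leaves this individual unsatisfied.

1/6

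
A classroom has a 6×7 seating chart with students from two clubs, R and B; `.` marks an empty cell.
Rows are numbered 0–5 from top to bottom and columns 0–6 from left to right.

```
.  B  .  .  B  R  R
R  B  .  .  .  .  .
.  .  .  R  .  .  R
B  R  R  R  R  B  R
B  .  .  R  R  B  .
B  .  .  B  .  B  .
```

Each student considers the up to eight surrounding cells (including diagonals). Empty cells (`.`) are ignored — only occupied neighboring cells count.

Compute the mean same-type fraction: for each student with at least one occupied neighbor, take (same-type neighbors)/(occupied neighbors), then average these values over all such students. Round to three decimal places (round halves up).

Row 0: (0,1)B 1/2 · (0,4)B 0/1 · (0,5)R 1/2 · (0,6)R 1/1
Row 1: (1,0)R 0/2 · (1,1)B 1/2
Row 2: (2,3)R 3/3 · (2,6)R 1/2
Row 3: (3,0)B 1/2 · (3,1)R 1/3 · (3,2)R 4/4 · (3,3)R 5/5 · (3,4)R 4/6 · (3,5)B 1/5 · (3,6)R 1/3
Row 4: (4,0)B 2/3 · (4,3)R 4/5 · (4,4)R 3/7 · (4,5)B 2/5
Row 5: (5,0)B 1/1 · (5,3)B 0/2 · (5,5)B 1/2
Sum over 22 students: 1/2 + 0/1 + 1/2 + 1/1 + 0/2 + 1/2 + 3/3 + 1/2 + 1/2 + 1/3 + 4/4 + 5/5 + 4/6 + 1/5 + 1/3 + 2/3 + 4/5 + 3/7 + 2/5 + 1/1 + 0/2 + 1/2 = 414/35; mean = 414/35 ÷ 22 = 207/385 = 0.537662… → 0.538.

0.538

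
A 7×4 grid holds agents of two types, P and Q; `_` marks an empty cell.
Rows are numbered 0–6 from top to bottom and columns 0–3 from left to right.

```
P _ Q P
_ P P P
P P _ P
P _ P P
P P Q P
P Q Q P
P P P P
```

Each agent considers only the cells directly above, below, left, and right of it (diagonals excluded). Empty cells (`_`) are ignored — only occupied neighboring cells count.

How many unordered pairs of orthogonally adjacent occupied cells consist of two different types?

Scan each occupied cell's neighbors to the right and below so each pair is counted once.
Row 0: Q(0,2)–P(0,3)≠ Q(0,2)–P(1,2)≠ P(0,3)–P(1,3)=  → 2/3 unlike.
Row 1: P(1,1)–P(1,2)= P(1,1)–P(2,1)= P(1,2)–P(1,3)= P(1,3)–P(2,3)=  → 0/4 unlike.
Row 2: P(2,0)–P(2,1)= P(2,0)–P(3,0)= P(2,3)–P(3,3)=  → 0/3 unlike.
Row 3: P(3,0)–P(4,0)= P(3,2)–P(3,3)= P(3,2)–Q(4,2)≠ P(3,3)–P(4,3)=  → 1/4 unlike.
Row 4: P(4,0)–P(4,1)= P(4,0)–P(5,0)= P(4,1)–Q(4,2)≠ P(4,1)–Q(5,1)≠ Q(4,2)–P(4,3)≠ Q(4,2)–Q(5,2)= P(4,3)–P(5,3)=  → 3/7 unlike.
Row 5: P(5,0)–Q(5,1)≠ P(5,0)–P(6,0)= Q(5,1)–Q(5,2)= Q(5,1)–P(6,1)≠ Q(5,2)–P(5,3)≠ Q(5,2)–P(6,2)≠ P(5,3)–P(6,3)=  → 4/7 unlike.
Row 6: P(6,0)–P(6,1)= P(6,1)–P(6,2)= P(6,2)–P(6,3)=  → 0/3 unlike.
Total adjacent occupied pairs: 31; unlike-type pairs: 10.

10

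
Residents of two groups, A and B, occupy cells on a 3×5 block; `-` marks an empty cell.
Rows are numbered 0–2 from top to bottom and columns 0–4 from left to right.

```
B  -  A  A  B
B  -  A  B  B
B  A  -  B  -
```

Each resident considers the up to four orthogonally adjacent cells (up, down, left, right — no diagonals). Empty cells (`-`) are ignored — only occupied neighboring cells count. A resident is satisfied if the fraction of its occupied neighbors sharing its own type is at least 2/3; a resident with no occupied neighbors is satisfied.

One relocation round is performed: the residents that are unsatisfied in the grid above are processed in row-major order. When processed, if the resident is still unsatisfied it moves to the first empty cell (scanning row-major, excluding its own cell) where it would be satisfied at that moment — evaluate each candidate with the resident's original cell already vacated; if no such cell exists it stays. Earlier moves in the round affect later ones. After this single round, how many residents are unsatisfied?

Initially unsatisfied (in order): (0,3), (0,4), (1,2), (1,3), (2,0), (2,1).
  (0,3) → (1,1).
  (0,4): now satisfied by earlier moves; stays.
  (1,2): now satisfied by earlier moves; stays.
  (1,3): now satisfied by earlier moves; stays.
  (2,0) → (0,3).
  (2,1): now satisfied by earlier moves; stays.
Resulting grid:
B - A B B
B A A B B
- A - B -
Unsatisfied now: (0,2), (1,0).

2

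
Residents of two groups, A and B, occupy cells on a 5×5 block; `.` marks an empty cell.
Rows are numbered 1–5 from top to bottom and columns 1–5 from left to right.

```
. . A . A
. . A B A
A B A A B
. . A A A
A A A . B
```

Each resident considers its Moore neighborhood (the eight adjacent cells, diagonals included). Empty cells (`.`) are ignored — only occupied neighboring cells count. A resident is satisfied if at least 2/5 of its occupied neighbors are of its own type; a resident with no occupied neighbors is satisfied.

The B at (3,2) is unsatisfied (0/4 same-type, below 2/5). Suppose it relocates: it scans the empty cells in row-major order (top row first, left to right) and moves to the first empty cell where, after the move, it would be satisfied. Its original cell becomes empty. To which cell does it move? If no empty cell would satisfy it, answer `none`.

Vacating (3,2). Empty cells in order:
  (1,1): 0/0 same-type → satisfied — stop here.

(1,1)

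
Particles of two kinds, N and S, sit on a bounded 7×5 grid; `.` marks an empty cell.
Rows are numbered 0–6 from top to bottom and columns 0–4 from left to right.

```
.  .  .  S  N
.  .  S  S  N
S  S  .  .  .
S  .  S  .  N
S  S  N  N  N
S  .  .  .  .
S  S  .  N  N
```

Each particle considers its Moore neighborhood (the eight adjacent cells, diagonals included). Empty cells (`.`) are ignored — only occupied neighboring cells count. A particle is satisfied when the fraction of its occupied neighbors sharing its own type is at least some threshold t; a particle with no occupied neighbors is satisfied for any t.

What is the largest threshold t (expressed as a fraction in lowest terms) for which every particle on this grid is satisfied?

(0,3)S 2/4
(0,4)N 1/3
(1,2)S 3/3
(1,3)S 2/4
(1,4)N 1/3
(2,0)S 2/2
(2,1)S 4/4
(3,0)S 4/4
(3,2)S 2/4
(3,4)N 2/2
(4,0)S 3/3
(4,1)S 4/5
(4,2)N 1/3
(4,3)N 3/4
(4,4)N 2/2
(5,0)S 4/4
(6,0)S 2/2
(6,1)S 2/2
(6,3)N 1/1
(6,4)N 1/1
The smallest same-type fraction is 1/3 at (0,4), which reduces to 1/3. Any threshold above that leaves this particle unsatisfied.

1/3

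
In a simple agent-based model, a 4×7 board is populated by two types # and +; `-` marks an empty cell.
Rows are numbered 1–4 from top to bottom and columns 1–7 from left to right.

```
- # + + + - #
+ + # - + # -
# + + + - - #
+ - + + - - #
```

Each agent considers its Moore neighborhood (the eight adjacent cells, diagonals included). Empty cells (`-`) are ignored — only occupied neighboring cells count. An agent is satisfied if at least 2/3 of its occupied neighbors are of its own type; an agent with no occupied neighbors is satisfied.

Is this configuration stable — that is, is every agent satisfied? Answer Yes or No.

No

(1,2)# 1/4 not
(1,3)+ 2/4 not
(1,4)+ 3/4 satisfied
(1,5)+ 2/3 satisfied
(1,7)# 1/1 satisfied
(2,1)+ 2/4 not
(2,2)+ 4/7 not
(2,3)# 1/7 not
(2,5)+ 3/4 satisfied
(2,6)# 2/4 not
(3,1)# 0/4 not
(3,2)+ 5/7 satisfied
(3,3)+ 5/6 satisfied
(3,4)+ 4/5 satisfied
(3,7)# 2/2 satisfied
(4,1)+ 1/2 not
(4,3)+ 4/4 satisfied
(4,4)+ 3/3 satisfied
(4,7)# 1/1 satisfied
For instance (1,2) has only 1/4 same-type neighbors, below 2/3.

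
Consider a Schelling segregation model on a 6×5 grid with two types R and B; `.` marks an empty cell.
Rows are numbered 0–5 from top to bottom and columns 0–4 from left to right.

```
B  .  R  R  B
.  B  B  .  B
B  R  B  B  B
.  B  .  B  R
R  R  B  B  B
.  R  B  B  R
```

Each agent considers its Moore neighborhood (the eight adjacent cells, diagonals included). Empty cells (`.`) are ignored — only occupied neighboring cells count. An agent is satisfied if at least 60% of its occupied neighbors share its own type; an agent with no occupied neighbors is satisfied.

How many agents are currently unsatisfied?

(0,0)B 1/1 ✓
(0,2)R 1/3 ✗
(0,3)R 1/4 ✗
(0,4)B 1/2 ✗
(1,1)B 4/6 ✓
(1,2)B 3/6 ✗
(1,4)B 3/4 ✓
(2,0)B 2/3 ✓
(2,1)R 0/5 ✗
(2,2)B 5/6 ✓
(2,3)B 5/6 ✓
(2,4)B 3/4 ✓
(3,1)B 3/6 ✗
(3,3)B 6/7 ✓
(3,4)R 0/5 ✗
(4,0)R 2/3 ✓
(4,1)R 2/5 ✗
(4,2)B 5/7 ✓
(4,3)B 5/7 ✓
(4,4)B 3/5 ✓
(5,1)R 2/4 ✗
(5,2)B 3/5 ✓
(5,3)B 4/5 ✓
(5,4)R 0/3 ✗
Unsatisfied: (0,2), (0,3), (0,4), (1,2), (2,1), (3,1), (3,4), (4,1), (5,1), (5,4) — 10 in total.

10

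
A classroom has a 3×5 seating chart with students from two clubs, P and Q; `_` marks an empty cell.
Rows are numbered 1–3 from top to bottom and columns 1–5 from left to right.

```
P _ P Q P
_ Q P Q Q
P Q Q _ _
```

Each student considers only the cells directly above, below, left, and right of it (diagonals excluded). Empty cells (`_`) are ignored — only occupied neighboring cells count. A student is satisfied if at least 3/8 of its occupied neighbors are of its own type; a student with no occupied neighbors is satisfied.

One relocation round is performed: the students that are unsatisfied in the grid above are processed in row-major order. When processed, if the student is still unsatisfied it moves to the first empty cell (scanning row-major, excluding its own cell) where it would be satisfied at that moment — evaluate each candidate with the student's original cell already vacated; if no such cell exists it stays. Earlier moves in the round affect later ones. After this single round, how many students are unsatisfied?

Initially unsatisfied (in order): (1,4), (1,5), (2,3), (3,1).
  (1,4) → (3,4).
  (1,5) → (1,2).
  (2,3) → (1,4).
  (3,1) → (1,5).
Resulting grid:
P P P P P
_ Q _ Q Q
_ Q Q Q _
All satisfied now.

0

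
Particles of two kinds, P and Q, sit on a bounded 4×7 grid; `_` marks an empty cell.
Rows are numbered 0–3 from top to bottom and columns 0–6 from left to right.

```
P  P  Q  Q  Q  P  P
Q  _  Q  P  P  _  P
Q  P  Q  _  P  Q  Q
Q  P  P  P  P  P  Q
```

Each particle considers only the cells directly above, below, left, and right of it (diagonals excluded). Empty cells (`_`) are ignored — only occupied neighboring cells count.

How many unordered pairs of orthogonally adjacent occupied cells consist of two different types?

Scan each occupied cell's neighbors to the right and below so each pair is counted once.
Row 0: P(0,0)–P(0,1)= P(0,0)–Q(1,0)≠ P(0,1)–Q(0,2)≠ Q(0,2)–Q(0,3)= Q(0,2)–Q(1,2)= Q(0,3)–Q(0,4)= Q(0,3)–P(1,3)≠ Q(0,4)–P(0,5)≠ Q(0,4)–P(1,4)≠ P(0,5)–P(0,6)= P(0,6)–P(1,6)=  → 5/11 unlike.
Row 1: Q(1,0)–Q(2,0)= Q(1,2)–P(1,3)≠ Q(1,2)–Q(2,2)= P(1,3)–P(1,4)= P(1,4)–P(2,4)= P(1,6)–Q(2,6)≠  → 2/6 unlike.
Row 2: Q(2,0)–P(2,1)≠ Q(2,0)–Q(3,0)= P(2,1)–Q(2,2)≠ P(2,1)–P(3,1)= Q(2,2)–P(3,2)≠ P(2,4)–Q(2,5)≠ P(2,4)–P(3,4)= Q(2,5)–Q(2,6)= Q(2,5)–P(3,5)≠ Q(2,6)–Q(3,6)=  → 5/10 unlike.
Row 3: Q(3,0)–P(3,1)≠ P(3,1)–P(3,2)= P(3,2)–P(3,3)= P(3,3)–P(3,4)= P(3,4)–P(3,5)= P(3,5)–Q(3,6)≠  → 2/6 unlike.
Total adjacent occupied pairs: 33; unlike-type pairs: 14.

14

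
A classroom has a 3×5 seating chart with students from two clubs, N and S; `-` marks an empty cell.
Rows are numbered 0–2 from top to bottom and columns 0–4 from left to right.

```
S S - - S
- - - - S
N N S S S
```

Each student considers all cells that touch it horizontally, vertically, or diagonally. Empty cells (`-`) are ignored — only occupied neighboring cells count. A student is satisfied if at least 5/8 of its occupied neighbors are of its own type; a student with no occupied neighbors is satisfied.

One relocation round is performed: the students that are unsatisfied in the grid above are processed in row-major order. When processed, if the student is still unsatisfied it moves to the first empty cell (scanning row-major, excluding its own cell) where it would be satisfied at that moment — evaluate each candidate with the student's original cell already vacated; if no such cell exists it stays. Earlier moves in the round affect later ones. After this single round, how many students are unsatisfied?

Initially unsatisfied (in order): (2,1), (2,2).
  (2,1): no empty cell satisfies it; stays.
  (2,2) → (0,2).
Resulting grid:
S S S - S
- - - - S
N N - S S
All satisfied now.

0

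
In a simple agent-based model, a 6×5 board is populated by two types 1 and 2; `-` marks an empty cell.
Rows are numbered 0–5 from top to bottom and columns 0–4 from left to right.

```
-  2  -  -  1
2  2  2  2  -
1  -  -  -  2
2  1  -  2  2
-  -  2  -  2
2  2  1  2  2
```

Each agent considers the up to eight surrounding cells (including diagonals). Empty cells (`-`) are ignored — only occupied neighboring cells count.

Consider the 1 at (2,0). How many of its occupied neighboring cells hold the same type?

Occupied neighbors of (2,0): (1,0)=2, (1,1)=2, (3,0)=2, (3,1)=1.
Same type (1): 1 of 4.

1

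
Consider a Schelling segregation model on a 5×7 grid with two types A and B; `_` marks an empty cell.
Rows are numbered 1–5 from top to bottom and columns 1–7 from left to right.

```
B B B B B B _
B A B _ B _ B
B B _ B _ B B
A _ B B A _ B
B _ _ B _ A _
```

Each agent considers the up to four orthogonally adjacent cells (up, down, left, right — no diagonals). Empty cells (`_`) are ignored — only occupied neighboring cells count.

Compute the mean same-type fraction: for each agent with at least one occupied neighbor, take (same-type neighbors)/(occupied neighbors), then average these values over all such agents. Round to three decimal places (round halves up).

Row 1: (1,1)B 2/2 · (1,2)B 2/3 · (1,3)B 3/3 · (1,4)B 2/2 · (1,5)B 3/3 · (1,6)B 1/1
Row 2: (2,1)B 2/3 · (2,2)A 0/4 · (2,3)B 1/2 · (2,5)B 1/1 · (2,7)B 1/1
Row 3: (3,1)B 2/3 · (3,2)B 1/2 · (3,4)B 1/1 · (3,6)B 1/1 · (3,7)B 3/3
Row 4: (4,1)A 0/2 · (4,3)B 1/1 · (4,4)B 3/4 · (4,5)A 0/1 · (4,7)B 1/1
Row 5: (5,1)B 0/1 · (5,4)B 1/1 · (5,6)A — no occupied neighbors
Sum over 23 agents: 2/2 + 2/3 + 3/3 + 2/2 + 3/3 + 1/1 + 2/3 + 0/4 + 1/2 + 1/1 + 1/1 + 2/3 + 1/2 + 1/1 + 1/1 + 3/3 + 0/2 + 1/1 + 3/4 + 0/1 + 1/1 + 0/1 + 1/1 = 67/4; mean = 67/4 ÷ 23 = 67/92 = 0.728260… → 0.728.

0.728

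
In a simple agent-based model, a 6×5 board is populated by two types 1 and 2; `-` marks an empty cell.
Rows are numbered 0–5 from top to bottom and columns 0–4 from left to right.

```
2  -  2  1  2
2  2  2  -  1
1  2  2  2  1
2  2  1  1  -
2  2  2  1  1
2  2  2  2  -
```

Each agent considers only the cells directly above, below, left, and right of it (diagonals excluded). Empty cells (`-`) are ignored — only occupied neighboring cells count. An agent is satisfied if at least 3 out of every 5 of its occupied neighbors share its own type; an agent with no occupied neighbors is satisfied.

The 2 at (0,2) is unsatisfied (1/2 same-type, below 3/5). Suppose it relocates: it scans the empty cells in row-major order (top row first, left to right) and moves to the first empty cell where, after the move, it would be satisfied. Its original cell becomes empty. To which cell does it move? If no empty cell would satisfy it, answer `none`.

(0,1)

Vacating (0,2). Empty cells in order:
  (0,1): 2/2 same-type → satisfied — stop here.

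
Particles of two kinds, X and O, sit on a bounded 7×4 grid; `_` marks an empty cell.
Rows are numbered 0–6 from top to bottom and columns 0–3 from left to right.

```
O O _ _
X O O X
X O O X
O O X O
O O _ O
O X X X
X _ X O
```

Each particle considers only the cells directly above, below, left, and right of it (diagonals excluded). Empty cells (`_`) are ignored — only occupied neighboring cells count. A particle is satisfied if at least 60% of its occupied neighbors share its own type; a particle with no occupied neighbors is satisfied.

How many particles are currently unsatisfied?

Row 0: (0,0)O 1/2 not · (0,1)O 2/2 satisfied
Row 1: (1,0)X 1/3 not · (1,1)O 3/4 satisfied · (1,2)O 2/3 satisfied · (1,3)X 1/2 not
Row 2: (2,0)X 1/3 not · (2,1)O 3/4 satisfied · (2,2)O 2/4 not · (2,3)X 1/3 not
Row 3: (3,0)O 2/3 satisfied · (3,1)O 3/4 satisfied · (3,2)X 0/3 not · (3,3)O 1/3 not
Row 4: (4,0)O 3/3 satisfied · (4,1)O 2/3 satisfied · (4,3)O 1/2 not
Row 5: (5,0)O 1/3 not · (5,1)X 1/3 not · (5,2)X 3/3 satisfied · (5,3)X 1/3 not
Row 6: (6,0)X 0/1 not · (6,2)X 1/2 not · (6,3)O 0/2 not
Unsatisfied: (0,0), (1,0), (1,3), (2,0), (2,2), (2,3), (3,2), (3,3), (4,3), (5,0), (5,1), (5,3), (6,0), (6,2), (6,3) — 15 in total.

15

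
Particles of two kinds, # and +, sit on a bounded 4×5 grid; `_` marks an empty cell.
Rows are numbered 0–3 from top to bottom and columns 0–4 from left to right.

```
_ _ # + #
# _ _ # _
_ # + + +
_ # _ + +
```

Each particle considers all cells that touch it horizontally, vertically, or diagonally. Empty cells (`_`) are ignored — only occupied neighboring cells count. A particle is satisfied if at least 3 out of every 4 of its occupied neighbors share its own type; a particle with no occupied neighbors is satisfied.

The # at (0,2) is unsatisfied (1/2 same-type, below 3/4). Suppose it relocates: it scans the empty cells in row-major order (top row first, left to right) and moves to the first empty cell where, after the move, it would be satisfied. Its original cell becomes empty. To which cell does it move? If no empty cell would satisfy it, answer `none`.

(0,0)

Vacating (0,2). Empty cells in order:
  (0,0): 1/1 same-type → satisfied — stop here.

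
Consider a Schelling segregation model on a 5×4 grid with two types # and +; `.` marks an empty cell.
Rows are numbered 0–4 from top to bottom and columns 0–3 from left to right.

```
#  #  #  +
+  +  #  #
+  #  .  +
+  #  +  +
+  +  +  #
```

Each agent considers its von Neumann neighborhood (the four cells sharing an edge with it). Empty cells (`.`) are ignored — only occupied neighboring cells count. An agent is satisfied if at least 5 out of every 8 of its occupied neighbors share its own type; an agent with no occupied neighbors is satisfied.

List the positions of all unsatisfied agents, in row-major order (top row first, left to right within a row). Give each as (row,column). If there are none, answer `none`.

Row 0: (0,0)# 1/2 unhappy · (0,1)# 2/3 ok · (0,2)# 2/3 ok · (0,3)+ 0/2 unhappy
Row 1: (1,0)+ 2/3 ok · (1,1)+ 1/4 unhappy · (1,2)# 2/3 ok · (1,3)# 1/3 unhappy
Row 2: (2,0)+ 2/3 ok · (2,1)# 1/3 unhappy · (2,3)+ 1/2 unhappy
Row 3: (3,0)+ 2/3 ok · (3,1)# 1/4 unhappy · (3,2)+ 2/3 ok · (3,3)+ 2/3 ok
Row 4: (4,0)+ 2/2 ok · (4,1)+ 2/3 ok · (4,2)+ 2/3 ok · (4,3)# 0/2 unhappy

(0,0), (0,3), (1,1), (1,3), (2,1), (2,3), (3,1), (4,3)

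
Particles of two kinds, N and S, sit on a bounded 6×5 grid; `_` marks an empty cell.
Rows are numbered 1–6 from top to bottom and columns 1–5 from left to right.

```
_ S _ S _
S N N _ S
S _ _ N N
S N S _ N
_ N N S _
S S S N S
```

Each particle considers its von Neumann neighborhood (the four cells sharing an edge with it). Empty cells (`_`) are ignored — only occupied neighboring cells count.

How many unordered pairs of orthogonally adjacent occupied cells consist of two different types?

Scan each occupied cell's neighbors to the right and below so each pair is counted once.
Row 1: S(1,2)–N(2,2)≠  → 1/1 unlike.
Row 2: S(2,1)–N(2,2)≠ S(2,1)–S(3,1)= N(2,2)–N(2,3)= S(2,5)–N(3,5)≠  → 2/4 unlike.
Row 3: S(3,1)–S(4,1)= N(3,4)–N(3,5)= N(3,5)–N(4,5)=  → 0/3 unlike.
Row 4: S(4,1)–N(4,2)≠ N(4,2)–S(4,3)≠ N(4,2)–N(5,2)= S(4,3)–N(5,3)≠  → 3/4 unlike.
Row 5: N(5,2)–N(5,3)= N(5,2)–S(6,2)≠ N(5,3)–S(5,4)≠ N(5,3)–S(6,3)≠ S(5,4)–N(6,4)≠  → 4/5 unlike.
Row 6: S(6,1)–S(6,2)= S(6,2)–S(6,3)= S(6,3)–N(6,4)≠ N(6,4)–S(6,5)≠  → 2/4 unlike.
Total adjacent occupied pairs: 21; unlike-type pairs: 12.

12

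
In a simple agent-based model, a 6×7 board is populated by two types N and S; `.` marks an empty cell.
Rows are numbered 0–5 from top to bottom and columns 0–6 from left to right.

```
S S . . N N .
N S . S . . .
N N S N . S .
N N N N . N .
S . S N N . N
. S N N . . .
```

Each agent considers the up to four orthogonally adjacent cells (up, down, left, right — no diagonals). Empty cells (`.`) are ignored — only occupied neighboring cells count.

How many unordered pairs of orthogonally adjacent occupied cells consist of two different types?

Scan each occupied cell's neighbors to the right and below so each pair is counted once.
From row 0: 1 unlike of 4 pairs (running 1/4).
From row 1: 3 unlike of 4 pairs (running 4/8).
From row 2: 4 unlike of 8 pairs (running 8/16).
From row 3: 2 unlike of 6 pairs (running 10/22).
From row 4: 2 unlike of 4 pairs (running 12/26).
From row 5: 1 unlike of 2 pairs (running 13/28).
Total adjacent occupied pairs: 28; unlike-type pairs: 13.

13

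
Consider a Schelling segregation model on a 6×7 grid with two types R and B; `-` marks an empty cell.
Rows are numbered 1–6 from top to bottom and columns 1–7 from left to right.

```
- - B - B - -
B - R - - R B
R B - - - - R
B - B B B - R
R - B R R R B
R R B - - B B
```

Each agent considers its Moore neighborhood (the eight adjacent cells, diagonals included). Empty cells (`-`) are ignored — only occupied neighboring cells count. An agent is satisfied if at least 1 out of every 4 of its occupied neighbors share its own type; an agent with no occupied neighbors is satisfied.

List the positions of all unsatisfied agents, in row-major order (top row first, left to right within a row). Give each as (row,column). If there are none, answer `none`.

(1,3)B 0/1 ✗
(1,5)B 0/1 ✗
(2,1)B 1/2 ✓
(2,3)R 0/2 ✗
(2,6)R 1/3 ✓
(2,7)B 0/2 ✗
(3,1)R 0/3 ✗
(3,2)B 3/5 ✓
(3,7)R 2/3 ✓
(4,1)B 1/3 ✓
(4,3)B 3/4 ✓
(4,4)B 3/5 ✓
(4,5)B 1/4 ✓
(4,7)R 2/3 ✓
(5,1)R 2/3 ✓
(5,3)B 3/5 ✓
(5,4)R 1/6 ✗
(5,5)R 2/5 ✓
(5,6)R 2/6 ✓
(5,7)B 2/4 ✓
(6,1)R 2/2 ✓
(6,2)R 2/4 ✓
(6,3)B 1/3 ✓
(6,6)B 2/4 ✓
(6,7)B 2/3 ✓

(1,3), (1,5), (2,3), (2,7), (3,1), (5,4)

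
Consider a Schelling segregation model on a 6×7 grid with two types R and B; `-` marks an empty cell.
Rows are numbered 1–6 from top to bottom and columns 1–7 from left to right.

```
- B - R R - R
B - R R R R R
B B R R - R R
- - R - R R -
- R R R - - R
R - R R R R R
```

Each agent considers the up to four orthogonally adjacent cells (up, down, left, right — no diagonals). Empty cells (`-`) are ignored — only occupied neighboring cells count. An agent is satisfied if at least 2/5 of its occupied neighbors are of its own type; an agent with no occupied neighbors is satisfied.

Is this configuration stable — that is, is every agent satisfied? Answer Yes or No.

(1,2)B 0/0 ✓
(1,4)R 2/2 ✓
(1,5)R 2/2 ✓
(1,7)R 1/1 ✓
(2,1)B 1/1 ✓
(2,3)R 2/2 ✓
(2,4)R 4/4 ✓
(2,5)R 3/3 ✓
(2,6)R 3/3 ✓
(2,7)R 3/3 ✓
(3,1)B 2/2 ✓
(3,2)B 1/2 ✓
(3,3)R 3/4 ✓
(3,4)R 2/2 ✓
(3,6)R 3/3 ✓
(3,7)R 2/2 ✓
(4,3)R 2/2 ✓
(4,5)R 1/1 ✓
(4,6)R 2/2 ✓
(5,2)R 1/1 ✓
(5,3)R 4/4 ✓
(5,4)R 2/2 ✓
(5,7)R 1/1 ✓
(6,1)R 0/0 ✓
(6,3)R 2/2 ✓
(6,4)R 3/3 ✓
(6,5)R 2/2 ✓
(6,6)R 2/2 ✓
(6,7)R 2/2 ✓
All meet the threshold, so the configuration is stable.

Yes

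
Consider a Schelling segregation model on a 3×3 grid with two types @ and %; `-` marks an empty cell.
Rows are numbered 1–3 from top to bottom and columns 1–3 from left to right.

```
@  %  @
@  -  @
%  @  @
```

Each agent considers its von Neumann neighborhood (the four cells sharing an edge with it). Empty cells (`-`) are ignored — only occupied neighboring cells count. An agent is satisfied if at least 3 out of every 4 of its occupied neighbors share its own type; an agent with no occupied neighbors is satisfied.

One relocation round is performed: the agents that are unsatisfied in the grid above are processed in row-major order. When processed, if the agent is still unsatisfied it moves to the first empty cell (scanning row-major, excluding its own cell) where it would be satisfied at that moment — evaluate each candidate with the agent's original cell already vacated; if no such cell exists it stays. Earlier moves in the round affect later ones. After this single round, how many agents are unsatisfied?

5

Initially unsatisfied (in order): (1,1), (1,2), (1,3), (2,1), (3,1), (3,2).
  (1,1) → (2,2).
  (1,2): no empty cell satisfies it; stays.
  (1,3): no empty cell satisfies it; stays.
  (2,1): no empty cell satisfies it; stays.
  (3,1): no empty cell satisfies it; stays.
  (3,2): no empty cell satisfies it; stays.
Resulting grid:
- % @
@ @ @
% @ @
Unsatisfied now: (1,2), (1,3), (2,1), (3,1), (3,2).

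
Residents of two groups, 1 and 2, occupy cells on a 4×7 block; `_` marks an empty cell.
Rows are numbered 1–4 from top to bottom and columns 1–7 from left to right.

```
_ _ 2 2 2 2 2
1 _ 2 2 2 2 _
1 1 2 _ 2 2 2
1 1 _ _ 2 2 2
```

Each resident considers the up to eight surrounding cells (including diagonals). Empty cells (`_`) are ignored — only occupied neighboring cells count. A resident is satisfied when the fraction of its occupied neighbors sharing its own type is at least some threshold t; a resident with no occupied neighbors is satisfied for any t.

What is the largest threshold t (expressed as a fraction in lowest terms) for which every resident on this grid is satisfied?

Row 1: (1,3)2 3/3 · (1,4)2 5/5 · (1,5)2 5/5 · (1,6)2 4/4 · (1,7)2 2/2
Row 2: (2,1)1 2/2 · (2,3)2 4/5 · (2,4)2 7/7 · (2,5)2 7/7 · (2,6)2 7/7
Row 3: (3,1)1 4/4 · (3,2)1 4/6 · (3,3)2 2/4 · (3,5)2 6/6 · (3,6)2 7/7 · (3,7)2 4/4
Row 4: (4,1)1 3/3 · (4,2)1 3/4 · (4,5)2 3/3 · (4,6)2 5/5 · (4,7)2 3/3
The smallest same-type fraction is 2/4 at (3,3), which reduces to 1/2. Any threshold above that leaves this resident unsatisfied.

1/2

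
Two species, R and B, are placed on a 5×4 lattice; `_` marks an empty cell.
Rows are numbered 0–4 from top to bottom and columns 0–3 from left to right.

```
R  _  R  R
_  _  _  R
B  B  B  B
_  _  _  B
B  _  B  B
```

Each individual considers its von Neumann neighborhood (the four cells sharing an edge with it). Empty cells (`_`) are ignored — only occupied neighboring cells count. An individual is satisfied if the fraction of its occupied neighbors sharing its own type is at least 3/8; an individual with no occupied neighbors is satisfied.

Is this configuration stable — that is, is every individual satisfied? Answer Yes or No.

Yes

(0,0)R 0/0 ✓
(0,2)R 1/1 ✓
(0,3)R 2/2 ✓
(1,3)R 1/2 ✓
(2,0)B 1/1 ✓
(2,1)B 2/2 ✓
(2,2)B 2/2 ✓
(2,3)B 2/3 ✓
(3,3)B 2/2 ✓
(4,0)B 0/0 ✓
(4,2)B 1/1 ✓
(4,3)B 2/2 ✓
All meet the threshold, so the configuration is stable.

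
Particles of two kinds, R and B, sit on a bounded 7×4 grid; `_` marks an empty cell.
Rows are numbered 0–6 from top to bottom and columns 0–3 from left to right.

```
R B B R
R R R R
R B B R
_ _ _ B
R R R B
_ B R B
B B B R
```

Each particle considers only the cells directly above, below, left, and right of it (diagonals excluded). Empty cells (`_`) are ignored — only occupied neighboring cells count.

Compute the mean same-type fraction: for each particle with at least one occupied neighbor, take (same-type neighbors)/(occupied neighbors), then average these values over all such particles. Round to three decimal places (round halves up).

Row 0: (0,0)R 1/2 · (0,1)B 1/3 · (0,2)B 1/3 · (0,3)R 1/2
Row 1: (1,0)R 3/3 · (1,1)R 2/4 · (1,2)R 2/4 · (1,3)R 3/3
Row 2: (2,0)R 1/2 · (2,1)B 1/3 · (2,2)B 1/3 · (2,3)R 1/3
Row 3: (3,3)B 1/2
Row 4: (4,0)R 1/1 · (4,1)R 2/3 · (4,2)R 2/3 · (4,3)B 2/3
Row 5: (5,1)B 1/3 · (5,2)R 1/4 · (5,3)B 1/3
Row 6: (6,0)B 1/1 · (6,1)B 3/3 · (6,2)B 1/3 · (6,3)R 0/2
Sum over 24 particles: 1/2 + 1/3 + 1/3 + 1/2 + 3/3 + 2/4 + 2/4 + 3/3 + 1/2 + 1/3 + 1/3 + 1/3 + 1/2 + 1/1 + 2/3 + 2/3 + 2/3 + 1/3 + 1/4 + 1/3 + 1/1 + 3/3 + 1/3 + 0/2 = 155/12; mean = 155/12 ÷ 24 = 155/288 = 0.538194… → 0.538.

0.538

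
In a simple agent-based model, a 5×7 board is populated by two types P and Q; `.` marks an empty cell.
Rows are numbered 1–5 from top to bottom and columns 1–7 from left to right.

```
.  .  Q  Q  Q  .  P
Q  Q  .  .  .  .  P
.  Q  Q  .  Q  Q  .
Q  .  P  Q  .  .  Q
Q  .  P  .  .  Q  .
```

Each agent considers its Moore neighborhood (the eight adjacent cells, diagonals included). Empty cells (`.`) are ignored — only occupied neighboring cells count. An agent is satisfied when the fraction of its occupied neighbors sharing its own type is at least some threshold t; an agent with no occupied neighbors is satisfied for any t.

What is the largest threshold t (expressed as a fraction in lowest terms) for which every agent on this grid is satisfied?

Row 1: (1,3)Q 2/2 · (1,4)Q 2/2 · (1,5)Q 1/1 · (1,7)P 1/1
Row 2: (2,1)Q 2/2 · (2,2)Q 4/4 · (2,7)P 1/2
Row 3: (3,2)Q 4/5 · (3,3)Q 3/4 · (3,5)Q 2/2 · (3,6)Q 2/3
Row 4: (4,1)Q 2/2 · (4,3)P 1/4 · (4,4)Q 2/4 · (4,7)Q 2/2
Row 5: (5,1)Q 1/1 · (5,3)P 1/2 · (5,6)Q 1/1
The smallest same-type fraction is 1/4 at (4,3), which reduces to 1/4. Any threshold above that leaves this agent unsatisfied.

1/4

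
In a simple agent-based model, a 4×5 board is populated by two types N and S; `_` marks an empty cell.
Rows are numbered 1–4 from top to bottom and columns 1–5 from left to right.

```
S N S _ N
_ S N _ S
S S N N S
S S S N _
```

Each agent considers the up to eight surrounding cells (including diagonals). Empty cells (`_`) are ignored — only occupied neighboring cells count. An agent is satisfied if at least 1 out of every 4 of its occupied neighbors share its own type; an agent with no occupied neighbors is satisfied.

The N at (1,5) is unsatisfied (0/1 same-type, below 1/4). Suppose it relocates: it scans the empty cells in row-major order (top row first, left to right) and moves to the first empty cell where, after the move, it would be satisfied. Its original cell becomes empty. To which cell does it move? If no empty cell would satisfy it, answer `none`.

(1,4)

Vacating (1,5). Empty cells in order:
  (1,4): 1/3 same-type → satisfied — stop here.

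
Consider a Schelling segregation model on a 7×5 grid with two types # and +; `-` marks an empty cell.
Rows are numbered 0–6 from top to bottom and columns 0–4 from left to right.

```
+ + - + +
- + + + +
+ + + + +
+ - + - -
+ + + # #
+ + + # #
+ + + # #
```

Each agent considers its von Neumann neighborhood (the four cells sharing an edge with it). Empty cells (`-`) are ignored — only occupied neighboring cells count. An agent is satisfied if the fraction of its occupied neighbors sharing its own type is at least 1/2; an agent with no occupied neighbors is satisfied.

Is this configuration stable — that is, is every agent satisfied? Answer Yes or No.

(0,0)+ 1/1 satisfied
(0,1)+ 2/2 satisfied
(0,3)+ 2/2 satisfied
(0,4)+ 2/2 satisfied
(1,1)+ 3/3 satisfied
(1,2)+ 3/3 satisfied
(1,3)+ 4/4 satisfied
(1,4)+ 3/3 satisfied
(2,0)+ 2/2 satisfied
(2,1)+ 3/3 satisfied
(2,2)+ 4/4 satisfied
(2,3)+ 3/3 satisfied
(2,4)+ 2/2 satisfied
(3,0)+ 2/2 satisfied
(3,2)+ 2/2 satisfied
(4,0)+ 3/3 satisfied
(4,1)+ 3/3 satisfied
(4,2)+ 3/4 satisfied
(4,3)# 2/3 satisfied
(4,4)# 2/2 satisfied
(5,0)+ 3/3 satisfied
(5,1)+ 4/4 satisfied
(5,2)+ 3/4 satisfied
(5,3)# 3/4 satisfied
(5,4)# 3/3 satisfied
(6,0)+ 2/2 satisfied
(6,1)+ 3/3 satisfied
(6,2)+ 2/3 satisfied
(6,3)# 2/3 satisfied
(6,4)# 2/2 satisfied
All meet the threshold, so the configuration is stable.

Yes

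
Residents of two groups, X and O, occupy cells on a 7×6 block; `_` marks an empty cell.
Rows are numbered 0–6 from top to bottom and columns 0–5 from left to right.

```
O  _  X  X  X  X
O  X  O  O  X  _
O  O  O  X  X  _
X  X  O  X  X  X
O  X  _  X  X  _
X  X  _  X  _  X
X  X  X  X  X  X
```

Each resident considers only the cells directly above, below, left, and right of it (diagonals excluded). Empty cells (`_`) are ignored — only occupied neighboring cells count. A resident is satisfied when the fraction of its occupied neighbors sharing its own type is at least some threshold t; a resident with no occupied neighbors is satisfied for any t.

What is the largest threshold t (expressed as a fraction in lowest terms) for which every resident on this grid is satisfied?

0/1

(0,0)O 1/1
(0,2)X 1/2
(0,3)X 2/3
(0,4)X 3/3
(0,5)X 1/1
(1,0)O 2/3
(1,1)X 0/3
(1,2)O 2/4
(1,3)O 1/4
(1,4)X 2/3
(2,0)O 2/3
(2,1)O 2/4
(2,2)O 3/4
(2,3)X 2/4
(2,4)X 3/3
(3,0)X 1/3
(3,1)X 2/4
(3,2)O 1/3
(3,3)X 3/4
(3,4)X 4/4
(3,5)X 1/1
(4,0)O 0/3
(4,1)X 2/3
(4,3)X 3/3
(4,4)X 2/2
(5,0)X 2/3
(5,1)X 3/3
(5,3)X 2/2
(5,5)X 1/1
(6,0)X 2/2
(6,1)X 3/3
(6,2)X 2/2
(6,3)X 3/3
(6,4)X 2/2
(6,5)X 2/2
The smallest same-type fraction is 0/3 at (1,1), which reduces to 0/1. Any threshold above that leaves this resident unsatisfied.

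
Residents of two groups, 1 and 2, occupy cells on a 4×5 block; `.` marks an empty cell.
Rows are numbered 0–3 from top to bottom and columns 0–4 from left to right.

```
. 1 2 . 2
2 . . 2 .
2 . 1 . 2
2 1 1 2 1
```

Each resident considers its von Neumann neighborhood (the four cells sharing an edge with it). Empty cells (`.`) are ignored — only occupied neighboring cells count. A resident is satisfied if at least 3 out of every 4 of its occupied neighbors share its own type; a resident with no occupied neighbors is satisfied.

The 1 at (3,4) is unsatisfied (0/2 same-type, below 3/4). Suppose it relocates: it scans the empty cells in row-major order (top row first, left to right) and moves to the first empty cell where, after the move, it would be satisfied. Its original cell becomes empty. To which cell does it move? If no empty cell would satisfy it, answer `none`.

Vacating (3,4). Empty cells in order:
  (0,0): 1/2 same-type → still unsatisfied.
  (0,3): 0/3 same-type → still unsatisfied.
  (1,1): 1/2 same-type → still unsatisfied.
  (1,2): 1/3 same-type → still unsatisfied.
  (1,4): 0/3 same-type → still unsatisfied.
  (2,1): 2/3 same-type → still unsatisfied.
  (2,3): 1/4 same-type → still unsatisfied.

none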